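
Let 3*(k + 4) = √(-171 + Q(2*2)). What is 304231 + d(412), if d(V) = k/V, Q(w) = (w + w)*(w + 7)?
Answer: 31335792/103 + I*√83/1236 ≈ 3.0423e+5 + 0.0073709*I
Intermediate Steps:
Q(w) = 2*w*(7 + w) (Q(w) = (2*w)*(7 + w) = 2*w*(7 + w))
k = -4 + I*√83/3 (k = -4 + √(-171 + 2*(2*2)*(7 + 2*2))/3 = -4 + √(-171 + 2*4*(7 + 4))/3 = -4 + √(-171 + 2*4*11)/3 = -4 + √(-171 + 88)/3 = -4 + √(-83)/3 = -4 + (I*√83)/3 = -4 + I*√83/3 ≈ -4.0 + 3.0368*I)
d(V) = (-4 + I*√83/3)/V
304231 + d(412) = 304231 + (⅓)*(-12 + I*√83)/412 = 304231 + (⅓)*(1/412)*(-12 + I*√83) = 304231 + (-1/103 + I*√83/1236) = 31335792/103 + I*√83/1236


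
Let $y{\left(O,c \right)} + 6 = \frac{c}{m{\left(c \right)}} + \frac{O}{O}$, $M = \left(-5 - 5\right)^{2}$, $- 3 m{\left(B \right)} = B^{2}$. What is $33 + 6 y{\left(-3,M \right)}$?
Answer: $\frac{141}{50} \approx 2.82$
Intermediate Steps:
$m{\left(B \right)} = - \frac{B^{2}}{3}$
$M = 100$ ($M = \left(-10\right)^{2} = 100$)
$y{\left(O,c \right)} = -5 - \frac{3}{c}$ ($y{\left(O,c \right)} = -6 + \left(\frac{c}{\left(- \frac{1}{3}\right) c^{2}} + \frac{O}{O}\right) = -6 + \left(c \left(- \frac{3}{c^{2}}\right) + 1\right) = -6 + \left(- \frac{3}{c} + 1\right) = -6 + \left(1 - \frac{3}{c}\right) = -5 - \frac{3}{c}$)
$33 + 6 y{\left(-3,M \right)} = 33 + 6 \left(-5 - \frac{3}{100}\right) = 33 + 6 \left(- \frac{503}{100}\right) = 33 - \frac{1509}{50} = \frac{141}{50}$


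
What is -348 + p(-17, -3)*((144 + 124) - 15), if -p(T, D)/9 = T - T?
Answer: -348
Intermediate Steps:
p(T, D) = 0 (p(T, D) = -9*(T - T) = -9*0 = 0)
-348 + p(-17, -3)*((144 + 124) - 15) = -348 + 0*((144 + 124) - 15) = -348 + 0*(268 - 15) = -348 + 0*253 = -348 + 0 = -348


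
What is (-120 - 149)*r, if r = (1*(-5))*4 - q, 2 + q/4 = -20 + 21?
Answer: 4304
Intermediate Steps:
q = -4 (q = -8 + 4*(-20 + 21) = -8 + 4*1 = -8 + 4 = -4)
r = -16 (r = (1*(-5))*4 - 1*(-4) = -5*4 + 4 = -20 + 4 = -16)
(-120 - 149)*r = (-120 - 149)*(-16) = -269*(-16) = 4304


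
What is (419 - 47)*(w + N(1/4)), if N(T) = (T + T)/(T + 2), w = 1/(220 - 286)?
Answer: 2542/33 ≈ 77.030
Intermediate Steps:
w = -1/66 (w = 1/(-66) = -1/66 ≈ -0.015152)
N(T) = 2*T/(2 + T) (N(T) = (2*T)/(2 + T) = 2*T/(2 + T))
(419 - 47)*(w + N(1/4)) = (419 - 47)*(-1/66 + 2*(1/4)/(2 + 1/4)) = 372*(-1/66 + 2*(1*(¼))/(2 + 1*(¼))) = 372*(-1/66 + 2*(¼)/(2 + ¼)) = 372*(-1/66 + 2*(¼)/(9/4)) = 372*(-1/66 + 2*(¼)*(4/9)) = 372*(-1/66 + 2/9) = 372*(41/198) = 2542/33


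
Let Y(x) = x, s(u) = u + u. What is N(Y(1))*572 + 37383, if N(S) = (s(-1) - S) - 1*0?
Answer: 35667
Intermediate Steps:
s(u) = 2*u
N(S) = -2 - S (N(S) = (2*(-1) - S) - 1*0 = (-2 - S) + 0 = -2 - S)
N(Y(1))*572 + 37383 = (-2 - 1*1)*572 + 37383 = (-2 - 1)*572 + 37383 = -3*572 + 37383 = -1716 + 37383 = 35667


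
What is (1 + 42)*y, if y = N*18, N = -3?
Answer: -2322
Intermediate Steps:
y = -54 (y = -3*18 = -54)
(1 + 42)*y = (1 + 42)*(-54) = 43*(-54) = -2322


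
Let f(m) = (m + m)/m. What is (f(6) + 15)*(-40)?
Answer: -680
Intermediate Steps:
f(m) = 2 (f(m) = (2*m)/m = 2)
(f(6) + 15)*(-40) = (2 + 15)*(-40) = 17*(-40) = -680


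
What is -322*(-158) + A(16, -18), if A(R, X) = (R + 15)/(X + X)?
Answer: 1831505/36 ≈ 50875.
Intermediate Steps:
A(R, X) = (15 + R)/(2*X) (A(R, X) = (15 + R)/((2*X)) = (15 + R)*(1/(2*X)) = (15 + R)/(2*X))
-322*(-158) + A(16, -18) = -322*(-158) + (½)*(15 + 16)/(-18) = 50876 + (½)*(-1/18)*31 = 50876 - 31/36 = 1831505/36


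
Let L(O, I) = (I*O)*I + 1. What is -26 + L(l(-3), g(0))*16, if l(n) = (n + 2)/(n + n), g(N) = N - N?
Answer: -10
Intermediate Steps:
g(N) = 0
l(n) = (2 + n)/(2*n) (l(n) = (2 + n)/((2*n)) = (2 + n)*(1/(2*n)) = (2 + n)/(2*n))
L(O, I) = 1 + O*I² (L(O, I) = O*I² + 1 = 1 + O*I²)
-26 + L(l(-3), g(0))*16 = -26 + (1 + ((½)*(2 - 3)/(-3))*0²)*16 = -26 + (1 + ((½)*(-⅓)*(-1))*0)*16 = -26 + (1 + (⅙)*0)*16 = -26 + (1 + 0)*16 = -26 + 1*16 = -26 + 16 = -10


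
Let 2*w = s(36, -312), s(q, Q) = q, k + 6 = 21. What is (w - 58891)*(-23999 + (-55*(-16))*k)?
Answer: 635769527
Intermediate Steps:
k = 15 (k = -6 + 21 = 15)
w = 18 (w = (½)*36 = 18)
(w - 58891)*(-23999 + (-55*(-16))*k) = (18 - 58891)*(-23999 - 55*(-16)*15) = -58873*(-23999 + 880*15) = -58873*(-23999 + 13200) = -58873*(-10799) = 635769527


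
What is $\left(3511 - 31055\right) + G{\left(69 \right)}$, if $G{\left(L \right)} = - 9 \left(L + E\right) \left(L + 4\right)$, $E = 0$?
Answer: $-72877$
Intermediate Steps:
$G{\left(L \right)} = - 9 L \left(4 + L\right)$ ($G{\left(L \right)} = - 9 \left(L + 0\right) \left(L + 4\right) = - 9 L \left(4 + L\right)$)
$\left(3511 - 31055\right) + G{\left(69 \right)} = \left(3511 - 31055\right) + 9 \cdot 69 \left(-4 - 69\right) = -27544 + 9 \cdot 69 \left(-4 - 69\right) = -27544 + 9 \cdot 69 \left(-73\right) = -27544 - 45333 = -72877$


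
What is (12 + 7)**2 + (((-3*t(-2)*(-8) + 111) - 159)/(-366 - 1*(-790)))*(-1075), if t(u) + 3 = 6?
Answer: 15908/53 ≈ 300.15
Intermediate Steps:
t(u) = 3 (t(u) = -3 + 6 = 3)
(12 + 7)**2 + (((-3*t(-2)*(-8) + 111) - 159)/(-366 - 1*(-790)))*(-1075) = (12 + 7)**2 + (((-3*3*(-8) + 111) - 159)/(-366 - 1*(-790)))*(-1075) = 19**2 + (((-9*(-8) + 111) - 159)/(-366 + 790))*(-1075) = 361 + (((72 + 111) - 159)/424)*(-1075) = 361 + ((183 - 159)*(1/424))*(-1075) = 361 + (24*(1/424))*(-1075) = 361 + (3/53)*(-1075) = 361 - 3225/53 = 15908/53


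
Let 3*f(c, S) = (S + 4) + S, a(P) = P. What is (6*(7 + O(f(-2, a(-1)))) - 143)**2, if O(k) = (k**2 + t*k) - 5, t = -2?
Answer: 167281/9 ≈ 18587.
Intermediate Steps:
f(c, S) = 4/3 + 2*S/3 (f(c, S) = ((S + 4) + S)/3 = ((4 + S) + S)/3 = (4 + 2*S)/3 = 4/3 + 2*S/3)
O(k) = -5 + k**2 - 2*k (O(k) = (k**2 - 2*k) - 5 = -5 + k**2 - 2*k)
(6*(7 + O(f(-2, a(-1)))) - 143)**2 = (6*(7 + (-5 + (4/3 + (2/3)*(-1))**2 - 2*(4/3 + (2/3)*(-1)))) - 143)**2 = (6*(7 + (-5 + (4/3 - 2/3)**2 - 2*(4/3 - 2/3))) - 143)**2 = (6*(7 + (-5 + (2/3)**2 - 2*2/3)) - 143)**2 = (6*(7 + (-5 + 4/9 - 4/3)) - 143)**2 = (6*(7 - 53/9) - 143)**2 = (6*(10/9) - 143)**2 = (20/3 - 143)**2 = (-409/3)**2 = 167281/9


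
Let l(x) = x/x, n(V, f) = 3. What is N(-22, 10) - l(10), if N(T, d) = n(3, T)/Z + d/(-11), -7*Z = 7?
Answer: -54/11 ≈ -4.9091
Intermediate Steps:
Z = -1 (Z = -⅐*7 = -1)
N(T, d) = -3 - d/11 (N(T, d) = 3/(-1) + d/(-11) = 3*(-1) + d*(-1/11) = -3 - d/11)
l(x) = 1
N(-22, 10) - l(10) = (-3 - 1/11*10) - 1*1 = (-3 - 10/11) - 1 = -43/11 - 1 = -54/11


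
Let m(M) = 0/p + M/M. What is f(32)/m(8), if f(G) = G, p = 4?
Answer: 32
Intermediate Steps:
m(M) = 1 (m(M) = 0/4 + M/M = 0*(¼) + 1 = 0 + 1 = 1)
f(32)/m(8) = 32/1 = 32*1 = 32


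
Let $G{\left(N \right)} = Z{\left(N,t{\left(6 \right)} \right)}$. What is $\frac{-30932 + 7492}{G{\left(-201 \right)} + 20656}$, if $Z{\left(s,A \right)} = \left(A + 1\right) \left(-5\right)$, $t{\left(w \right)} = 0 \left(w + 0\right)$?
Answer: $- \frac{23440}{20651} \approx -1.1351$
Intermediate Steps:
$t{\left(w \right)} = 0$ ($t{\left(w \right)} = 0 w = 0$)
$Z{\left(s,A \right)} = -5 - 5 A$ ($Z{\left(s,A \right)} = \left(1 + A\right) \left(-5\right) = -5 - 5 A$)
$G{\left(N \right)} = -5$ ($G{\left(N \right)} = -5 - 0 = -5 + 0 = -5$)
$\frac{-30932 + 7492}{G{\left(-201 \right)} + 20656} = \frac{-30932 + 7492}{-5 + 20656} = - \frac{23440}{20651}$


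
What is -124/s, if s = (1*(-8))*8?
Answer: 31/16 ≈ 1.9375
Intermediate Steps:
s = -64 (s = -8*8 = -64)
-124/s = -124/(-64) = -124*(-1/64) = 31/16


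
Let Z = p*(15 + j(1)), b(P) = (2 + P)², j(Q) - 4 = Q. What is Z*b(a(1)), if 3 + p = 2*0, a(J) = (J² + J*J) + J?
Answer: -1500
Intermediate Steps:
a(J) = J + 2*J² (a(J) = (J² + J²) + J = 2*J² + J = J + 2*J²)
j(Q) = 4 + Q
p = -3 (p = -3 + 2*0 = -3 + 0 = -3)
Z = -60 (Z = -3*(15 + (4 + 1)) = -3*(15 + 5) = -3*20 = -60)
Z*b(a(1)) = -60*(2 + 1*(1 + 2*1))² = -60*(2 + 1*(1 + 2))² = -60*(2 + 1*3)² = -60*(2 + 3)² = -60*5² = -60*25 = -1500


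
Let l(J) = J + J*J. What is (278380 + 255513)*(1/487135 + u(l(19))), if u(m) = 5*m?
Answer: 494148136988393/487135 ≈ 1.0144e+9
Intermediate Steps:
l(J) = J + J²
(278380 + 255513)*(1/487135 + u(l(19))) = (278380 + 255513)*(1/487135 + 5*(19*(1 + 19))) = 533893*(1/487135 + 5*(19*20)) = 533893*(1/487135 + 5*380) = 533893*(1/487135 + 1900) = 533893*(925556501/487135) = 494148136988393/487135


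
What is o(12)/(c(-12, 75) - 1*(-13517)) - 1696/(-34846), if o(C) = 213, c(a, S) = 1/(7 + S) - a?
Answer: 415021170/6442903439 ≈ 0.064415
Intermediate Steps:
o(12)/(c(-12, 75) - 1*(-13517)) - 1696/(-34846) = 213/((1 - 7*(-12) - 1*75*(-12))/(7 + 75) - 1*(-13517)) - 1696/(-34846) = 213/((1 + 84 + 900)/82 + 13517) - 1696*(-1/34846) = 213/((1/82)*985 + 13517) + 848/17423 = 213/(985/82 + 13517) + 848/17423 = 213/(1109379/82) + 848/17423 = 213*(82/1109379) + 848/17423 = 5822/369793 + 848/17423 = 415021170/6442903439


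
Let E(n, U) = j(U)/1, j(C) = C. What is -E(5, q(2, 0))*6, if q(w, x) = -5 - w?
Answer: 42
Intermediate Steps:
E(n, U) = U (E(n, U) = U/1 = U*1 = U)
-E(5, q(2, 0))*6 = -(-5 - 1*2)*6 = -(-5 - 2)*6 = -1*(-7)*6 = 7*6 = 42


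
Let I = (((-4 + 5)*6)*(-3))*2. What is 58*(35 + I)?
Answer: -58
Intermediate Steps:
I = -36 (I = ((1*6)*(-3))*2 = (6*(-3))*2 = -18*2 = -36)
58*(35 + I) = 58*(35 - 36) = 58*(-1) = -58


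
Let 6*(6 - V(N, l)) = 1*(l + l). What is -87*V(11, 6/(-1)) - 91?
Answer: -787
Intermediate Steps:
V(N, l) = 6 - l/3 (V(N, l) = 6 - (l + l)/6 = 6 - 2*l/6 = 6 - l/3)
-87*V(11, 6/(-1)) - 91 = -87*(6 - 2/(-1)) - 91 = -87*(6 - 2*(-1)) - 91 = -87*(6 - ⅓*(-6)) - 91 = -87*(6 + 2) - 91 = -87*8 - 91 = -696 - 91 = -787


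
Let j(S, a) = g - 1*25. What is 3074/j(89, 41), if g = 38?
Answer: 3074/13 ≈ 236.46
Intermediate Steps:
j(S, a) = 13 (j(S, a) = 38 - 1*25 = 38 - 25 = 13)
3074/j(89, 41) = 3074/13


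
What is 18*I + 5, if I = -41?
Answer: -733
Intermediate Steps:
18*I + 5 = 18*(-41) + 5 = -738 + 5 = -733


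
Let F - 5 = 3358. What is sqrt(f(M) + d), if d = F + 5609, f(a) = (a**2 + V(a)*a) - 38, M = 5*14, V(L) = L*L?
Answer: sqrt(356834) ≈ 597.36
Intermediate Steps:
F = 3363 (F = 5 + 3358 = 3363)
V(L) = L**2
M = 70
f(a) = -38 + a**2 + a**3 (f(a) = (a**2 + a**2*a) - 38 = (a**2 + a**3) - 38 = -38 + a**2 + a**3)
d = 8972 (d = 3363 + 5609 = 8972)
sqrt(f(M) + d) = sqrt((-38 + 70**2 + 70**3) + 8972) = sqrt((-38 + 4900 + 343000) + 8972) = sqrt(347862 + 8972) = sqrt(356834)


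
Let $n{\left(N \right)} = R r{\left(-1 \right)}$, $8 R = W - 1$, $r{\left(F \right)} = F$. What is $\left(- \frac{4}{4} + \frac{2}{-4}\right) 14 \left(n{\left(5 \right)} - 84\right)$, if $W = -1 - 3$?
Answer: $\frac{14007}{8} \approx 1750.9$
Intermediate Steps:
$W = -4$ ($W = -1 - 3 = -4$)
$R = - \frac{5}{8}$ ($R = \frac{-4 - 1}{8} = \frac{1}{8} \left(-5\right) = - \frac{5}{8} \approx -0.625$)
$n{\left(N \right)} = \frac{5}{8}$ ($n{\left(N \right)} = \left(- \frac{5}{8}\right) \left(-1\right) = \frac{5}{8}$)
$\left(- \frac{4}{4} + \frac{2}{-4}\right) 14 \left(n{\left(5 \right)} - 84\right) = \left(- \frac{4}{4} + \frac{2}{-4}\right) 14 \left(\frac{5}{8} - 84\right) = \left(\left(-4\right) \frac{1}{4} + 2 \left(- \frac{1}{4}\right)\right) 14 \left(- \frac{667}{8}\right) = \left(-1 - \frac{1}{2}\right) 14 \left(- \frac{667}{8}\right) = \left(- \frac{3}{2}\right) 14 \left(- \frac{667}{8}\right) = \left(-21\right) \left(- \frac{667}{8}\right) = \frac{14007}{8}$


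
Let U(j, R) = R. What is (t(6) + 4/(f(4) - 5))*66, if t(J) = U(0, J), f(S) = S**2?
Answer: 420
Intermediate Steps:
t(J) = J
(t(6) + 4/(f(4) - 5))*66 = (6 + 4/(4**2 - 5))*66 = (6 + 4/(16 - 5))*66 = (6 + 4/11)*66 = (70/11)*66 = 420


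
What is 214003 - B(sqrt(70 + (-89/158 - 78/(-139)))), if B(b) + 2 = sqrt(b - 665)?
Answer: 214005 - sqrt(-320749080260 + 21962*sqrt(33762028866))/21962 ≈ 2.1401e+5 - 25.625*I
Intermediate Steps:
B(b) = -2 + sqrt(-665 + b) (B(b) = -2 + sqrt(b - 665) = -2 + sqrt(-665 + b))
214003 - B(sqrt(70 + (-89/158 - 78/(-139)))) = 214003 - (-2 + sqrt(-665 + sqrt(70 + (-89/158 - 78/(-139))))) = 214003 - (-2 + sqrt(-665 + sqrt(70 + (-89*1/158 - 78*(-1/139))))) = 214003 - (-2 + sqrt(-665 + sqrt(70 + (-89/158 + 78/139)))) = 214003 - (-2 + sqrt(-665 + sqrt(70 - 47/21962))) = 214003 - (-2 + sqrt(-665 + sqrt(1537293/21962))) = 214003 - (-2 + sqrt(-665 + sqrt(33762028866)/21962)) = 214003 + (2 - sqrt(-665 + sqrt(33762028866)/21962)) = 214005 - sqrt(-665 + sqrt(33762028866)/21962)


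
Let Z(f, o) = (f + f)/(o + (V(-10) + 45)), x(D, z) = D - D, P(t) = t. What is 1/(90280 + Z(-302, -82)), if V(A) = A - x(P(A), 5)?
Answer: 47/4243764 ≈ 1.1075e-5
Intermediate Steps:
x(D, z) = 0
V(A) = A (V(A) = A - 1*0 = A + 0 = A)
Z(f, o) = 2*f/(35 + o) (Z(f, o) = (f + f)/(o + (-10 + 45)) = (2*f)/(o + 35) = (2*f)/(35 + o) = 2*f/(35 + o))
1/(90280 + Z(-302, -82)) = 1/(90280 + 2*(-302)/(35 - 82)) = 1/(90280 + 2*(-302)/(-47)) = 1/(90280 + 2*(-302)*(-1/47)) = 1/(90280 + 604/47) = 1/(4243764/47) = 47/4243764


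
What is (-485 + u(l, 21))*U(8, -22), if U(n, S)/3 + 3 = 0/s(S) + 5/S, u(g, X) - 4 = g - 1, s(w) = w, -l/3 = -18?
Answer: 45582/11 ≈ 4143.8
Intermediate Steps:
l = 54 (l = -3*(-18) = 54)
u(g, X) = 3 + g (u(g, X) = 4 + (g - 1) = 4 + (-1 + g) = 3 + g)
U(n, S) = -9 + 15/S (U(n, S) = -9 + 3*(0/S + 5/S) = -9 + 3*(0 + 5/S) = -9 + 3*(5/S) = -9 + 15/S)
(-485 + u(l, 21))*U(8, -22) = (-485 + (3 + 54))*(-9 + 15/(-22)) = (-485 + 57)*(-9 + 15*(-1/22)) = -428*(-9 - 15/22) = -428*(-213/22) = 45582/11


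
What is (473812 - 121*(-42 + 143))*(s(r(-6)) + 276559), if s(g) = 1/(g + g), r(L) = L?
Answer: 1531885282837/12 ≈ 1.2766e+11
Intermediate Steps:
s(g) = 1/(2*g)
(473812 - 121*(-42 + 143))*(s(r(-6)) + 276559) = (473812 - 121*(-42 + 143))*((½)/(-6) + 276559) = (473812 - 121*101)*((½)*(-⅙) + 276559) = (473812 - 12221)*(-1/12 + 276559) = 461591*(3318707/12) = 1531885282837/12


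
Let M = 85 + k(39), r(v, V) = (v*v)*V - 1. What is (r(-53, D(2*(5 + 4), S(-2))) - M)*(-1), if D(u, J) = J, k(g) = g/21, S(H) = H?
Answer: 39941/7 ≈ 5705.9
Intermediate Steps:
k(g) = g/21 (k(g) = g*(1/21) = g/21)
r(v, V) = -1 + V*v² (r(v, V) = v²*V - 1 = V*v² - 1 = -1 + V*v²)
M = 608/7 (M = 85 + (1/21)*39 = 85 + 13/7 = 608/7 ≈ 86.857)
(r(-53, D(2*(5 + 4), S(-2))) - M)*(-1) = ((-1 - 2*(-53)²) - 1*608/7)*(-1) = ((-1 - 2*2809) - 608/7)*(-1) = ((-1 - 5618) - 608/7)*(-1) = (-5619 - 608/7)*(-1) = -39941/7*(-1) = 39941/7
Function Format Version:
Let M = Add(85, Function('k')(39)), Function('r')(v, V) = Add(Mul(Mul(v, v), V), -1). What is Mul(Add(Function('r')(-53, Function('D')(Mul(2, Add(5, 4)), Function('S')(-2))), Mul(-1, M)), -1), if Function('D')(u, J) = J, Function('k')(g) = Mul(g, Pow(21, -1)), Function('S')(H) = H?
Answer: Rational(39941, 7) ≈ 5705.9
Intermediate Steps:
Function('k')(g) = Mul(Rational(1, 21), g) (Function('k')(g) = Mul(g, Rational(1, 21)) = Mul(Rational(1, 21), g))
Function('r')(v, V) = Add(-1, Mul(V, Pow(v, 2))) (Function('r')(v, V) = Add(Mul(Pow(v, 2), V), -1) = Add(Mul(V, Pow(v, 2)), -1) = Add(-1, Mul(V, Pow(v, 2))))
M = Rational(608, 7) (M = Add(85, Mul(Rational(1, 21), 39)) = Add(85, Rational(13, 7)) = Rational(608, 7) ≈ 86.857)
Mul(Add(Function('r')(-53, Function('D')(Mul(2, Add(5, 4)), Function('S')(-2))), Mul(-1, M)), -1) = Mul(Add(Add(-1, Mul(-2, Pow(-53, 2))), Mul(-1, Rational(608, 7))), -1) = Mul(Add(Add(-1, Mul(-2, 2809)), Rational(-608, 7)), -1) = Mul(Add(Add(-1, -5618), Rational(-608, 7)), -1) = Mul(Add(-5619, Rational(-608, 7)), -1) = Mul(Rational(-39941, 7), -1) = Rational(39941, 7)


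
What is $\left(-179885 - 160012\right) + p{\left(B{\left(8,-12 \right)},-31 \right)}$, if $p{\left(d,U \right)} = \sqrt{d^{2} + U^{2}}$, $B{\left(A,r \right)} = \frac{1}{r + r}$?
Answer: $-339897 + \frac{\sqrt{553537}}{24} \approx -3.3987 \cdot 10^{5}$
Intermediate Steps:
$B{\left(A,r \right)} = \frac{1}{2 r}$
$p{\left(d,U \right)} = \sqrt{U^{2} + d^{2}}$
$\left(-179885 - 160012\right) + p{\left(B{\left(8,-12 \right)},-31 \right)} = \left(-179885 - 160012\right) + \sqrt{\left(-31\right)^{2} + \left(\frac{1}{2 \left(-12\right)}\right)^{2}} = -339897 + \sqrt{961 + \left(\frac{1}{2} \left(- \frac{1}{12}\right)\right)^{2}} = -339897 + \sqrt{961 + \left(- \frac{1}{24}\right)^{2}} = -339897 + \sqrt{961 + \frac{1}{576}} = -339897 + \sqrt{\frac{553537}{576}} = -339897 + \frac{\sqrt{553537}}{24}$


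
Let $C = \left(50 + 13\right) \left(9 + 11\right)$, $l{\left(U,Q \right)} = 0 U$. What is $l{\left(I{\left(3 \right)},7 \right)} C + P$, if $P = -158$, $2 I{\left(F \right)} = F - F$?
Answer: $-158$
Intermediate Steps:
$I{\left(F \right)} = 0$ ($I{\left(F \right)} = \frac{F - F}{2} = \frac{1}{2} \cdot 0 = 0$)
$l{\left(U,Q \right)} = 0$
$C = 1260$ ($C = 63 \cdot 20 = 1260$)
$l{\left(I{\left(3 \right)},7 \right)} C + P = 0 \cdot 1260 - 158 = 0 - 158 = -158$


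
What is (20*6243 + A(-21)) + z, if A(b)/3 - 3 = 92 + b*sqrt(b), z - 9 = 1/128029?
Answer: 16023341467/128029 - 63*I*sqrt(21) ≈ 1.2515e+5 - 288.7*I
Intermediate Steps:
z = 1152262/128029 (z = 9 + 1/128029 = 1152262/128029 ≈ 9.0000)
A(b) = 285 + 3*b**(3/2) (A(b) = 9 + 3*(92 + b*sqrt(b)) = 9 + 3*(92 + b**(3/2)) = 9 + (276 + 3*b**(3/2)) = 285 + 3*b**(3/2))
(20*6243 + A(-21)) + z = (20*6243 + (285 + 3*(-21)**(3/2))) + 1152262/128029 = (124860 + (285 + 3*(-21*I*sqrt(21)))) + 1152262/128029 = (124860 + (285 - 63*I*sqrt(21))) + 1152262/128029 = (125145 - 63*I*sqrt(21)) + 1152262/128029 = 16023341467/128029 - 63*I*sqrt(21)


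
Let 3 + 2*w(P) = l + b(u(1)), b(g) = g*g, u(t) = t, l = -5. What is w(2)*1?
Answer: -7/2 ≈ -3.5000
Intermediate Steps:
b(g) = g**2
w(P) = -7/2 (w(P) = -3/2 + (-5 + 1**2)/2 = -3/2 + (-5 + 1)/2 = -3/2 + (1/2)*(-4) = -3/2 - 2 = -7/2)
w(2)*1 = -7/2*1 = -7/2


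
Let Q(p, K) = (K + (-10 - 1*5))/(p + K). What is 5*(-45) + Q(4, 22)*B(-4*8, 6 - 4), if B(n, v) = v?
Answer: -2918/13 ≈ -224.46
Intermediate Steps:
Q(p, K) = (-15 + K)/(K + p) (Q(p, K) = (K + (-10 - 5))/(K + p) = (K - 15)/(K + p) = (-15 + K)/(K + p))
5*(-45) + Q(4, 22)*B(-4*8, 6 - 4) = 5*(-45) + ((-15 + 22)/(22 + 4))*(6 - 4) = -225 + (7/26)*2 = -225 + 7/13 = -2918/13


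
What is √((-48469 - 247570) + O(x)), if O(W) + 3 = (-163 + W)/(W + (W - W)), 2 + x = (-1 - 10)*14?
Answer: I*√1801107087/78 ≈ 544.1*I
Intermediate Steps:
x = -156 (x = -2 + (-1 - 10)*14 = -2 - 11*14 = -2 - 154 = -156)
O(W) = -3 + (-163 + W)/W (O(W) = -3 + (-163 + W)/(W + (W - W)) = -3 + (-163 + W)/(W + 0) = -3 + (-163 + W)/W)
√((-48469 - 247570) + O(x)) = √((-48469 - 247570) + (-2 - 163/(-156))) = √(-296039 + (-2 - 163*(-1/156))) = √(-296039 + (-2 + 163/156)) = √(-296039 - 149/156) = √(-46182233/156) = I*√1801107087/78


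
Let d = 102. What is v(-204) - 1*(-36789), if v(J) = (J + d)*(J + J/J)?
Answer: 57495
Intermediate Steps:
v(J) = (1 + J)*(102 + J) (v(J) = (J + 102)*(J + J/J) = (102 + J)*(J + 1) = (102 + J)*(1 + J) = (1 + J)*(102 + J))
v(-204) - 1*(-36789) = (102 + (-204)² + 103*(-204)) - 1*(-36789) = (102 + 41616 - 21012) + 36789 = 20706 + 36789 = 57495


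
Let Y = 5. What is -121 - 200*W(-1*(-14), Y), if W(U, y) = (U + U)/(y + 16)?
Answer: -1163/3 ≈ -387.67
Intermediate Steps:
W(U, y) = 2*U/(16 + y) (W(U, y) = (2*U)/(16 + y) = 2*U/(16 + y))
-121 - 200*W(-1*(-14), Y) = -121 - 400*(-1*(-14))/(16 + 5) = -121 - 400*14/21 = -121 - 200*4/3 = -121 - 800/3 = -1163/3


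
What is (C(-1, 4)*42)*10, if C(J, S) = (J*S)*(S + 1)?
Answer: -8400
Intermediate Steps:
C(J, S) = J*S*(1 + S) (C(J, S) = (J*S)*(1 + S) = J*S*(1 + S))
(C(-1, 4)*42)*10 = (-1*4*(1 + 4)*42)*10 = (-1*4*5*42)*10 = -20*42*10 = -840*10 = -8400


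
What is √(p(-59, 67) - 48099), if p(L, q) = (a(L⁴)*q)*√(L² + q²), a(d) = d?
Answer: √(-48099 + 811863187*√7970) ≈ 2.6922e+5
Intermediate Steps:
p(L, q) = q*L⁴*√(L² + q²) (p(L, q) = (L⁴*q)*√(L² + q²) = (q*L⁴)*√(L² + q²) = q*L⁴*√(L² + q²))
√(p(-59, 67) - 48099) = √(67*(-59)⁴*√((-59)² + 67²) - 48099) = √(67*12117361*√(3481 + 4489) - 48099) = √(67*12117361*√7970 - 48099) = √(811863187*√7970 - 48099) = √(-48099 + 811863187*√7970)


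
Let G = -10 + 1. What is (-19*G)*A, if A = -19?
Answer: -3249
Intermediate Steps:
G = -9
(-19*G)*A = -19*(-9)*(-19) = 171*(-19) = -3249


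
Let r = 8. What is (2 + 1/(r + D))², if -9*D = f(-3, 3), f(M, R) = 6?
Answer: 2209/484 ≈ 4.5640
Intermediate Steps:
D = -⅔ (D = -⅑*6 = -⅔ ≈ -0.66667)
(2 + 1/(r + D))² = (2 + 1/(8 - ⅔))² = (2 + 1/(22/3))² = (2 + 3/22)² = (47/22)² = 2209/484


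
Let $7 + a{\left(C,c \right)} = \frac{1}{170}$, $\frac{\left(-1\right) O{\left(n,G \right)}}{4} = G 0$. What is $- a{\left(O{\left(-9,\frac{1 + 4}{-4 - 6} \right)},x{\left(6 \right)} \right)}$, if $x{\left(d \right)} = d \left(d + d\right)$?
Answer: $\frac{1189}{170} \approx 6.9941$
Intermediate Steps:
$x{\left(d \right)} = 2 d^{2}$ ($x{\left(d \right)} = d 2 d = 2 d^{2}$)
$O{\left(n,G \right)} = 0$ ($O{\left(n,G \right)} = - 4 G 0 = \left(-4\right) 0 = 0$)
$a{\left(C,c \right)} = - \frac{1189}{170}$ ($a{\left(C,c \right)} = -7 + \frac{1}{170} = - \frac{1189}{170}$)
$- a{\left(O{\left(-9,\frac{1 + 4}{-4 - 6} \right)},x{\left(6 \right)} \right)} = \left(-1\right) \left(- \frac{1189}{170}\right) = \frac{1189}{170}$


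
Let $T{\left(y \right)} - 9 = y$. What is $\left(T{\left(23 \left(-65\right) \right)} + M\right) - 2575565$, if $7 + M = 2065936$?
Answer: $-511122$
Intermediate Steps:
$T{\left(y \right)} = 9 + y$
$M = 2065929$ ($M = -7 + 2065936 = 2065929$)
$\left(T{\left(23 \left(-65\right) \right)} + M\right) - 2575565 = \left(\left(9 + 23 \left(-65\right)\right) + 2065929\right) - 2575565 = \left(\left(9 - 1495\right) + 2065929\right) - 2575565 = \left(-1486 + 2065929\right) - 2575565 = 2064443 - 2575565 = -511122$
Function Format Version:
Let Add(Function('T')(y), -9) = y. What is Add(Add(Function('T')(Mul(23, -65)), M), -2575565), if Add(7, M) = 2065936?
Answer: -511122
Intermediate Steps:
Function('T')(y) = Add(9, y)
M = 2065929 (M = Add(-7, 2065936) = 2065929)
Add(Add(Function('T')(Mul(23, -65)), M), -2575565) = Add(Add(Add(9, Mul(23, -65)), 2065929), -2575565) = Add(Add(Add(9, -1495), 2065929), -2575565) = Add(Add(-1486, 2065929), -2575565) = Add(2064443, -2575565) = -511122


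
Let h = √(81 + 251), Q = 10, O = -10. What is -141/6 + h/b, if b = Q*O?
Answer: -47/2 - √83/50 ≈ -23.682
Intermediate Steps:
b = -100 (b = 10*(-10) = -100)
h = 2*√83 (h = √332 = 2*√83 ≈ 18.221)
-141/6 + h/b = -141/6 + (2*√83)/(-100) = -141*⅙ + (2*√83)*(-1/100) = -47/2 - √83/50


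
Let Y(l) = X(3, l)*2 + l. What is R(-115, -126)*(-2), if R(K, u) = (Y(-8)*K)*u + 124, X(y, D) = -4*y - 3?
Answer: 1100992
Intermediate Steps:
X(y, D) = -3 - 4*y
Y(l) = -30 + l (Y(l) = (-3 - 4*3)*2 + l = (-3 - 12)*2 + l = -15*2 + l = -30 + l)
R(K, u) = 124 - 38*K*u (R(K, u) = ((-30 - 8)*K)*u + 124 = (-38*K)*u + 124 = -38*K*u + 124 = 124 - 38*K*u)
R(-115, -126)*(-2) = (124 - 38*(-115)*(-126))*(-2) = (124 - 550620)*(-2) = -550496*(-2) = 1100992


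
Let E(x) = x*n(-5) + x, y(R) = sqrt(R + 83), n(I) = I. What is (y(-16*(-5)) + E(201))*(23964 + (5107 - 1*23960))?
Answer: -4109244 + 5111*sqrt(163) ≈ -4.0440e+6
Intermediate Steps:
y(R) = sqrt(83 + R)
E(x) = -4*x (E(x) = x*(-5) + x = -5*x + x = -4*x)
(y(-16*(-5)) + E(201))*(23964 + (5107 - 1*23960)) = (sqrt(83 - 16*(-5)) - 4*201)*(23964 + (5107 - 1*23960)) = (sqrt(83 + 80) - 804)*(23964 + (5107 - 23960)) = (sqrt(163) - 804)*(23964 - 18853) = (-804 + sqrt(163))*5111 = -4109244 + 5111*sqrt(163)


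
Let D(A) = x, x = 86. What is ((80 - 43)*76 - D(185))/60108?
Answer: 1363/30054 ≈ 0.045352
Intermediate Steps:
D(A) = 86
((80 - 43)*76 - D(185))/60108 = ((80 - 43)*76 - 1*86)/60108 = (37*76 - 86)*(1/60108) = (2812 - 86)*(1/60108) = 2726*(1/60108) = 1363/30054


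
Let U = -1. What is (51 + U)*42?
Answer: 2100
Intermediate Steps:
(51 + U)*42 = (51 - 1)*42 = 50*42 = 2100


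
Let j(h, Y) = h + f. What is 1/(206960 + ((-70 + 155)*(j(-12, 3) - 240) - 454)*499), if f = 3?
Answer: -1/10580921 ≈ -9.4510e-8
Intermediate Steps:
j(h, Y) = 3 + h (j(h, Y) = h + 3 = 3 + h)
1/(206960 + ((-70 + 155)*(j(-12, 3) - 240) - 454)*499) = 1/(206960 + ((-70 + 155)*((3 - 12) - 240) - 454)*499) = 1/(206960 + (85*(-9 - 240) - 454)*499) = 1/(206960 + (85*(-249) - 454)*499) = 1/(206960 + (-21165 - 454)*499) = 1/(206960 - 21619*499) = 1/(206960 - 10787881) = 1/(-10580921) = -1/10580921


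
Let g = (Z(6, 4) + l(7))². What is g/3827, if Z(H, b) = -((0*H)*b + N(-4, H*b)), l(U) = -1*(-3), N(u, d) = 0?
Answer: 9/3827 ≈ 0.0023517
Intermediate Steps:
l(U) = 3
Z(H, b) = 0 (Z(H, b) = -((0*H)*b + 0) = -(0*b + 0) = -(0 + 0) = -1*0 = 0)
g = 9 (g = (0 + 3)² = 3² = 9)
g/3827 = 9/3827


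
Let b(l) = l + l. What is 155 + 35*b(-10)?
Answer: -545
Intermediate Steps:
b(l) = 2*l
155 + 35*b(-10) = 155 + 35*(2*(-10)) = 155 + 35*(-20) = 155 - 700 = -545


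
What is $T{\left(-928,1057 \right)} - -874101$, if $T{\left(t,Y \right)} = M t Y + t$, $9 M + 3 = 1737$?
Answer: $- \frac{564338369}{3} \approx -1.8811 \cdot 10^{8}$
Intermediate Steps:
$M = \frac{578}{3}$ ($M = - \frac{1}{3} + \frac{1}{9} \cdot 1737 = - \frac{1}{3} + 193 = \frac{578}{3} \approx 192.67$)
$T{\left(t,Y \right)} = t + \frac{578 Y t}{3}$ ($T{\left(t,Y \right)} = \frac{578 t}{3} Y + t = \frac{578 Y t}{3} + t = t + \frac{578 Y t}{3}$)
$T{\left(-928,1057 \right)} - -874101 = \frac{1}{3} \left(-928\right) \left(3 + 578 \cdot 1057\right) - -874101 = \frac{1}{3} \left(-928\right) \left(3 + 610946\right) + 874101 = \frac{1}{3} \left(-928\right) 610949 + 874101 = - \frac{566960672}{3} + 874101 = - \frac{564338369}{3}$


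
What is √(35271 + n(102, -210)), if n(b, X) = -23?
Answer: 4*√2203 ≈ 187.74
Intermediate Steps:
√(35271 + n(102, -210)) = √(35271 - 23) = √35248 = 4*√2203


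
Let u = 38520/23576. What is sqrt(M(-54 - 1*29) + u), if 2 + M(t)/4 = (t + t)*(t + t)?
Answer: sqrt(957219098549)/2947 ≈ 331.99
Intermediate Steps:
M(t) = -8 + 16*t**2 (M(t) = -8 + 4*((t + t)*(t + t)) = -8 + 4*((2*t)*(2*t)) = -8 + 4*(4*t**2) = -8 + 16*t**2)
u = 4815/2947 (u = 38520*(1/23576) = 4815/2947 ≈ 1.6339)
sqrt(M(-54 - 1*29) + u) = sqrt((-8 + 16*(-54 - 1*29)**2) + 4815/2947) = sqrt((-8 + 16*(-54 - 29)**2) + 4815/2947) = sqrt((-8 + 16*(-83)**2) + 4815/2947) = sqrt((-8 + 16*6889) + 4815/2947) = sqrt((-8 + 110224) + 4815/2947) = sqrt(110216 + 4815/2947) = sqrt(324811367/2947) = sqrt(957219098549)/2947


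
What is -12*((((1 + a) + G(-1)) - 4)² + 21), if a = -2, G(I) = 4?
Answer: -264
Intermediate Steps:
-12*((((1 + a) + G(-1)) - 4)² + 21) = -12*((((1 - 2) + 4) - 4)² + 21) = -12*(((-1 + 4) - 4)² + 21) = -12*((3 - 4)² + 21) = -12*((-1)² + 21) = -12*(1 + 21) = -12*22 = -264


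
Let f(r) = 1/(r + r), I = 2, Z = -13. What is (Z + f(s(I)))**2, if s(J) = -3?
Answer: 6241/36 ≈ 173.36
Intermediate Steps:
f(r) = 1/(2*r)
(Z + f(s(I)))**2 = (-13 + (1/2)/(-3))**2 = (-13 + (1/2)*(-1/3))**2 = (-13 - 1/6)**2 = (-79/6)**2 = 6241/36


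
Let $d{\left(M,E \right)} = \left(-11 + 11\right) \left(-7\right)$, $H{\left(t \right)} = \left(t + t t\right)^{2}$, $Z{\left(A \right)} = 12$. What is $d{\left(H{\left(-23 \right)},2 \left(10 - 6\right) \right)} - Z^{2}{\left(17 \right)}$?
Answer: $-144$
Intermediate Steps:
$H{\left(t \right)} = \left(t + t^{2}\right)^{2}$
$d{\left(M,E \right)} = 0$ ($d{\left(M,E \right)} = 0 \left(-7\right) = 0$)
$d{\left(H{\left(-23 \right)},2 \left(10 - 6\right) \right)} - Z^{2}{\left(17 \right)} = 0 - 12^{2} = 0 - 144 = -144$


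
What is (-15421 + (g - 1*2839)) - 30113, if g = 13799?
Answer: -34574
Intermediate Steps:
(-15421 + (g - 1*2839)) - 30113 = (-15421 + (13799 - 1*2839)) - 30113 = (-15421 + (13799 - 2839)) - 30113 = (-15421 + 10960) - 30113 = -4461 - 30113 = -34574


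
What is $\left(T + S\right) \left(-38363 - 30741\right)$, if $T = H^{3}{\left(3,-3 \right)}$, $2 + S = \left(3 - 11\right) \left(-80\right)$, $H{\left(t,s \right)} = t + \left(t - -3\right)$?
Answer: $-94465168$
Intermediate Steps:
$H{\left(t,s \right)} = 3 + 2 t$ ($H{\left(t,s \right)} = t + \left(t + 3\right) = t + \left(3 + t\right) = 3 + 2 t$)
$S = 638$ ($S = -2 + \left(3 - 11\right) \left(-80\right) = -2 - -640 = -2 + 640 = 638$)
$T = 729$ ($T = \left(3 + 2 \cdot 3\right)^{3} = \left(3 + 6\right)^{3} = 9^{3} = 729$)
$\left(T + S\right) \left(-38363 - 30741\right) = \left(729 + 638\right) \left(-38363 - 30741\right) = 1367 \left(-69104\right) = -94465168$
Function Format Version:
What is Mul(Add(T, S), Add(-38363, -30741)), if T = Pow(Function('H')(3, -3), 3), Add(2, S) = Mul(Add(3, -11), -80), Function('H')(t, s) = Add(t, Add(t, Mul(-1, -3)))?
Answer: -94465168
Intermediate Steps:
Function('H')(t, s) = Add(3, Mul(2, t)) (Function('H')(t, s) = Add(t, Add(t, 3)) = Add(t, Add(3, t)) = Add(3, Mul(2, t)))
S = 638 (S = Add(-2, Mul(Add(3, -11), -80)) = Add(-2, Mul(-8, -80)) = Add(-2, 640) = 638)
T = 729 (T = Pow(Add(3, Mul(2, 3)), 3) = Pow(Add(3, 6), 3) = Pow(9, 3) = 729)
Mul(Add(T, S), Add(-38363, -30741)) = Mul(Add(729, 638), Add(-38363, -30741)) = Mul(1367, -69104) = -94465168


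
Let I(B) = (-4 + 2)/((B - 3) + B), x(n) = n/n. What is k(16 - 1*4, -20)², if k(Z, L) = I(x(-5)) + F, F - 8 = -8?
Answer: 4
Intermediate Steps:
F = 0 (F = 8 - 8 = 0)
x(n) = 1
I(B) = -2/(-3 + 2*B) (I(B) = -2/((-3 + B) + B) = -2/(-3 + 2*B))
k(Z, L) = 2 (k(Z, L) = -2/(-3 + 2*1) + 0 = -2/(-3 + 2) + 0 = -2/(-1) + 0 = -2*(-1) + 0 = 2 + 0 = 2)
k(16 - 1*4, -20)² = 2² = 4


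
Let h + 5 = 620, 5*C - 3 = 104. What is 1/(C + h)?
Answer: 5/3182 ≈ 0.0015713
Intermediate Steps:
C = 107/5 (C = 3/5 + (1/5)*104 = 3/5 + 104/5 = 107/5 ≈ 21.400)
h = 615 (h = -5 + 620 = 615)
1/(C + h) = 1/(107/5 + 615) = 1/(3182/5) = 5/3182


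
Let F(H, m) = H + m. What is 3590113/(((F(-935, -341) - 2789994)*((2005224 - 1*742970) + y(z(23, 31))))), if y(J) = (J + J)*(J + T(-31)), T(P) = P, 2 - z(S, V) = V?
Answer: -123797/121827770420 ≈ -1.0162e-6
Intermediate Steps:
z(S, V) = 2 - V
y(J) = 2*J*(-31 + J) (y(J) = (J + J)*(J - 31) = (2*J)*(-31 + J) = 2*J*(-31 + J))
3590113/(((F(-935, -341) - 2789994)*((2005224 - 1*742970) + y(z(23, 31))))) = 3590113/((((-935 - 341) - 2789994)*((2005224 - 1*742970) + 2*(2 - 1*31)*(-31 + (2 - 1*31))))) = 3590113/(((-1276 - 2789994)*((2005224 - 742970) + 2*(2 - 31)*(-31 + (2 - 31))))) = 3590113/((-2791270*(1262254 + 2*(-29)*(-31 - 29)))) = 3590113/((-2791270*(1262254 + 2*(-29)*(-60)))) = 3590113/((-2791270*(1262254 + 3480))) = 3590113/((-2791270*1265734)) = 3590113/(-3533005342180) = 3590113*(-1/3533005342180) = -123797/121827770420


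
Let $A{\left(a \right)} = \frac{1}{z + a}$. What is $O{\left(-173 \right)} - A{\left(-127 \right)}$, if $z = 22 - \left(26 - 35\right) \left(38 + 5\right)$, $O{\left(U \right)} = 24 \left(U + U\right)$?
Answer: $- \frac{2341729}{282} \approx -8304.0$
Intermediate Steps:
$O{\left(U \right)} = 48 U$ ($O{\left(U \right)} = 24 \cdot 2 U = 48 U$)
$z = 409$ ($z = 22 - \left(-9\right) 43 = 22 - -387 = 22 + 387 = 409$)
$A{\left(a \right)} = \frac{1}{409 + a}$
$O{\left(-173 \right)} - A{\left(-127 \right)} = 48 \left(-173\right) - \frac{1}{409 - 127} = -8304 - \frac{1}{282} = - \frac{2341729}{282}$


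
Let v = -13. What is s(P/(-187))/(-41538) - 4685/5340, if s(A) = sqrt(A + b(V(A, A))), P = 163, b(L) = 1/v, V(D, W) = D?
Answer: -937/1068 - I*sqrt(5605886)/100978878 ≈ -0.87734 - 2.3447e-5*I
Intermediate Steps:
b(L) = -1/13 (b(L) = 1/(-13) = -1/13)
s(A) = sqrt(-1/13 + A) (s(A) = sqrt(A - 1/13) = sqrt(-1/13 + A))
s(P/(-187))/(-41538) - 4685/5340 = (sqrt(-13 + 169*(163/(-187)))/13)/(-41538) - 4685/5340 = (sqrt(-13 + 169*(163*(-1/187)))/13)*(-1/41538) - 4685*1/5340 = (sqrt(-13 + 169*(-163/187))/13)*(-1/41538) - 937/1068 = (sqrt(-13 - 27547/187)/13)*(-1/41538) - 937/1068 = (sqrt(-29978/187)/13)*(-1/41538) - 937/1068 = ((I*sqrt(5605886)/187)/13)*(-1/41538) - 937/1068 = (I*sqrt(5605886)/2431)*(-1/41538) - 937/1068 = -I*sqrt(5605886)/100978878 - 937/1068 = -937/1068 - I*sqrt(5605886)/100978878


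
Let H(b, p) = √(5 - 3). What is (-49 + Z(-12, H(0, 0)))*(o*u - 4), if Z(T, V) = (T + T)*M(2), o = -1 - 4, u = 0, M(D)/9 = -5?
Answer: -4124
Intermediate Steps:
M(D) = -45 (M(D) = 9*(-5) = -45)
o = -5
H(b, p) = √2
Z(T, V) = -90*T (Z(T, V) = (T + T)*(-45) = (2*T)*(-45) = -90*T)
(-49 + Z(-12, H(0, 0)))*(o*u - 4) = (-49 - 90*(-12))*(-5*0 - 4) = (-49 + 1080)*(0 - 4) = 1031*(-4) = -4124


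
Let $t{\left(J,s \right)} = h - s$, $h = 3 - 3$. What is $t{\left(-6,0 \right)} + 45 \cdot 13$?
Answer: $585$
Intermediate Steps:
$h = 0$ ($h = 3 - 3 = 0$)
$t{\left(J,s \right)} = - s$ ($t{\left(J,s \right)} = 0 - s = - s$)
$t{\left(-6,0 \right)} + 45 \cdot 13 = \left(-1\right) 0 + 45 \cdot 13 = 0 + 585 = 585$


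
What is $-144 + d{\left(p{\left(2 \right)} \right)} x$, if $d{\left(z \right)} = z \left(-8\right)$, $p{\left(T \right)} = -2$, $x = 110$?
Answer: $1616$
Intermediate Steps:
$d{\left(z \right)} = - 8 z$
$-144 + d{\left(p{\left(2 \right)} \right)} x = -144 + \left(-8\right) \left(-2\right) 110 = -144 + 16 \cdot 110 = -144 + 1760 = 1616$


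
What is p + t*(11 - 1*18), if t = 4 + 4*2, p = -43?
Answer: -127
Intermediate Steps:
t = 12 (t = 4 + 8 = 12)
p + t*(11 - 1*18) = -43 + 12*(11 - 1*18) = -43 + 12*(11 - 18) = -43 + 12*(-7) = -43 - 84 = -127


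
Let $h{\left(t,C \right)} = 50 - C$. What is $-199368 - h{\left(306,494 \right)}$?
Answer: $-198924$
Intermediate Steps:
$-199368 - h{\left(306,494 \right)} = -199368 - \left(50 - 494\right) = -199368 - -444 = -199368 + 444 = -198924$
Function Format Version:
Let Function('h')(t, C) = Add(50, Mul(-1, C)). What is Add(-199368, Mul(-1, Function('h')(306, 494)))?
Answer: -198924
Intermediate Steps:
Add(-199368, Mul(-1, Function('h')(306, 494))) = Add(-199368, Mul(-1, Add(50, Mul(-1, 494)))) = Add(-199368, Mul(-1, Add(50, -494))) = Add(-199368, Mul(-1, -444)) = Add(-199368, 444) = -198924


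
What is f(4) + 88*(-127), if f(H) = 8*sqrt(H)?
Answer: -11160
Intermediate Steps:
f(4) + 88*(-127) = 8*sqrt(4) + 88*(-127) = 8*2 - 11176 = 16 - 11176 = -11160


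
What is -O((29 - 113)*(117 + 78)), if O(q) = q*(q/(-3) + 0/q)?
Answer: 89434800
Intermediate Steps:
O(q) = -q**2/3 (O(q) = q*(q*(-1/3) + 0) = q*(-q/3 + 0) = q*(-q/3) = -q**2/3)
-O((29 - 113)*(117 + 78)) = -(-1)*((29 - 113)*(117 + 78))**2/3 = -(-1)*(-84*195)**2/3 = -(-1)*(-16380)**2/3 = -(-1)*268304400/3 = -1*(-89434800) = 89434800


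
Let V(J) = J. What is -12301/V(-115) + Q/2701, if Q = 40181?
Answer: 37845816/310615 ≈ 121.84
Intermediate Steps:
-12301/V(-115) + Q/2701 = -12301/(-115) + 40181/2701 = -12301*(-1/115) + 40181*(1/2701) = 12301/115 + 40181/2701 = 37845816/310615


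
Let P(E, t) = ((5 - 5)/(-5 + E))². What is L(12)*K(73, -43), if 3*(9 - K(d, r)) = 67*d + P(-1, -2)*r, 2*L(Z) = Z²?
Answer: -116736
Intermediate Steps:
L(Z) = Z²/2
P(E, t) = 0 (P(E, t) = (0/(-5 + E))² = 0² = 0)
K(d, r) = 9 - 67*d/3 (K(d, r) = 9 - (67*d + 0*r)/3 = 9 - (67*d + 0)/3 = 9 - 67*d/3)
L(12)*K(73, -43) = ((½)*12²)*(9 - 67/3*73) = ((½)*144)*(9 - 4891/3) = 72*(-4864/3) = -116736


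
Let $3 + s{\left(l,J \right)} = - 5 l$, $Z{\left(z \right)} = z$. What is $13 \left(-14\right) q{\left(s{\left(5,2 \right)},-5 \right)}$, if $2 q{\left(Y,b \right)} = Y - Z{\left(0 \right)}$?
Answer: $2548$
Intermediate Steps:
$s{\left(l,J \right)} = -3 - 5 l$
$q{\left(Y,b \right)} = \frac{Y}{2}$ ($q{\left(Y,b \right)} = \frac{Y - 0}{2} = \frac{Y + 0}{2} = \frac{Y}{2}$)
$13 \left(-14\right) q{\left(s{\left(5,2 \right)},-5 \right)} = 13 \left(-14\right) \frac{-3 - 25}{2} = - 182 \frac{-3 - 25}{2} = - 182 \cdot \frac{1}{2} \left(-28\right) = \left(-182\right) \left(-14\right) = 2548$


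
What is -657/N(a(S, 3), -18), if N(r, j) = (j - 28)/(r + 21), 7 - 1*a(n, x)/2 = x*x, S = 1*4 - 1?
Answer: 11169/46 ≈ 242.80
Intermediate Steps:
S = 3 (S = 4 - 1 = 3)
a(n, x) = 14 - 2*x² (a(n, x) = 14 - 2*x*x = 14 - 2*x²)
N(r, j) = (-28 + j)/(21 + r)
-657/N(a(S, 3), -18) = -657*(21 + (14 - 2*3²))/(-28 - 18) = -657/(-46/(21 + (14 - 2*9))) = -657/(-46/(21 + (14 - 18))) = -657/(-46/(21 - 4)) = -657/(-46/17) = -657*(-17/46) = 11169/46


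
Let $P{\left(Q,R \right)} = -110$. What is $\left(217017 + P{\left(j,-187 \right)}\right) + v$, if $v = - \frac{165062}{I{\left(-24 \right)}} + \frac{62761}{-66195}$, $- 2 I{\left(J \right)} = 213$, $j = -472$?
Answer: $\frac{1026709009444}{4699845} \approx 2.1846 \cdot 10^{5}$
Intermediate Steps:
$I{\left(J \right)} = - \frac{213}{2}$ ($I{\left(J \right)} = \left(- \frac{1}{2}\right) 213 = - \frac{213}{2}$)
$v = \frac{7279730029}{4699845}$ ($v = - \frac{165062}{- \frac{213}{2}} + \frac{62761}{-66195} = \left(-165062\right) \left(- \frac{2}{213}\right) + 62761 \left(- \frac{1}{66195}\right) = \frac{330124}{213} - \frac{62761}{66195} = \frac{7279730029}{4699845} \approx 1548.9$)
$\left(217017 + P{\left(j,-187 \right)}\right) + v = \left(217017 - 110\right) + \frac{7279730029}{4699845} = 216907 + \frac{7279730029}{4699845} = \frac{1026709009444}{4699845}$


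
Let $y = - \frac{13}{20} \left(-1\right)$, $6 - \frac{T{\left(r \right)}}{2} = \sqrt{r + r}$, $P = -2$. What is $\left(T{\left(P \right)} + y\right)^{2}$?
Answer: $\frac{57609}{400} - \frac{506 i}{5} \approx 144.02 - 101.2 i$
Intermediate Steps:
$T{\left(r \right)} = 12 - 2 \sqrt{2} \sqrt{r}$ ($T{\left(r \right)} = 12 - 2 \sqrt{r + r} = 12 - 2 \sqrt{2 r} = 12 - 2 \sqrt{2} \sqrt{r}$)
$y = \frac{13}{20}$ ($y = \left(-13\right) \frac{1}{20} \left(-1\right) = \left(- \frac{13}{20}\right) \left(-1\right) = \frac{13}{20} \approx 0.65$)
$\left(T{\left(P \right)} + y\right)^{2} = \left(\left(12 - 2 \sqrt{2} \sqrt{-2}\right) + \frac{13}{20}\right)^{2} = \left(\left(12 - 2 \sqrt{2} i \sqrt{2}\right) + \frac{13}{20}\right)^{2} = \left(\left(12 - 4 i\right) + \frac{13}{20}\right)^{2} = \left(\frac{253}{20} - 4 i\right)^{2}$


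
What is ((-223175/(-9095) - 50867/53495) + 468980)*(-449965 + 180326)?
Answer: -12305655799722126128/97307405 ≈ -1.2646e+11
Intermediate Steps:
((-223175/(-9095) - 50867/53495) + 468980)*(-449965 + 180326) = ((-223175*(-1/9095) - 50867*1/53495) + 468980)*(-269639) = ((44635/1819 - 50867/53495) + 468980)*(-269639) = (2295222252/97307405 + 468980)*(-269639) = (45637522019152/97307405)*(-269639) = -12305655799722126128/97307405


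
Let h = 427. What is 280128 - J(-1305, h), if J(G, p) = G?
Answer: 281433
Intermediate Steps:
280128 - J(-1305, h) = 280128 - 1*(-1305) = 280128 + 1305 = 281433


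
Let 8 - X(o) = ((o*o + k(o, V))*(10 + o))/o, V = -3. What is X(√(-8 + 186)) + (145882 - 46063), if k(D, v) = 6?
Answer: 99643 - 920*√178/89 ≈ 99505.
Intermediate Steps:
X(o) = 8 - (6 + o²)*(10 + o)/o (X(o) = 8 - (o*o + 6)*(10 + o)/o = 8 - (o² + 6)*(10 + o)/o = 8 - (6 + o²)*(10 + o)/o)
X(√(-8 + 186)) + (145882 - 46063) = (2 - (√(-8 + 186))² - 60/√(-8 + 186) - 10*√(-8 + 186)) + (145882 - 46063) = (2 - (√178)² - 60*√178/178 - 10*√178) + 99819 = (2 - 1*178 - 30*√178/89 - 10*√178) + 99819 = (2 - 178 - 30*√178/89 - 10*√178) + 99819 = (-176 - 920*√178/89) + 99819 = 99643 - 920*√178/89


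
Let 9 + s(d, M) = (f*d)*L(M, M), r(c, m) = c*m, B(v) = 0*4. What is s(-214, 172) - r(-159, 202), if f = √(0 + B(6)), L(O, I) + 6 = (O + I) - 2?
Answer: 32109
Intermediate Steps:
L(O, I) = -8 + I + O (L(O, I) = -6 + ((O + I) - 2) = -6 + ((I + O) - 2) = -6 + (-2 + I + O) = -8 + I + O)
B(v) = 0
f = 0 (f = √(0 + 0) = √0 = 0)
s(d, M) = -9 (s(d, M) = -9 + (0*d)*(-8 + M + M) = -9 + 0*(-8 + 2*M) = -9 + 0 = -9)
s(-214, 172) - r(-159, 202) = -9 - (-159)*202 = -9 - 1*(-32118) = -9 + 32118 = 32109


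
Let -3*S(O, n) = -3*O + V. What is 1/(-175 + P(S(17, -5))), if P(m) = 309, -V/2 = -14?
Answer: 1/134 ≈ 0.0074627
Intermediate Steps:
V = 28 (V = -2*(-14) = 28)
S(O, n) = -28/3 + O (S(O, n) = -(-3*O + 28)/3 = -(28 - 3*O)/3 = -28/3 + O)
1/(-175 + P(S(17, -5))) = 1/(-175 + 309) = 1/134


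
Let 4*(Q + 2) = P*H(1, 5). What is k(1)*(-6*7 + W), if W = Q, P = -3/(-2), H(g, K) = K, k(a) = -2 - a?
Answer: 1011/8 ≈ 126.38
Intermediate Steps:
P = 3/2 (P = -3*(-½) = 3/2 ≈ 1.5000)
Q = -⅛ (Q = -2 + ((3/2)*5)/4 = -2 + (¼)*(15/2) = -2 + 15/8 = -⅛ ≈ -0.12500)
W = -⅛ ≈ -0.12500
k(1)*(-6*7 + W) = (-2 - 1*1)*(-6*7 - ⅛) = (-2 - 1)*(-42 - ⅛) = -3*(-337/8) = 1011/8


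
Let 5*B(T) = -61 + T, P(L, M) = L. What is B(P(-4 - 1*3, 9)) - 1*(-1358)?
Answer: 6722/5 ≈ 1344.4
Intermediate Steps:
B(T) = -61/5 + T/5 (B(T) = (-61 + T)/5 = -61/5 + T/5)
B(P(-4 - 1*3, 9)) - 1*(-1358) = (-61/5 + (-4 - 1*3)/5) - 1*(-1358) = (-61/5 + (-4 - 3)/5) + 1358 = (-61/5 + (1/5)*(-7)) + 1358 = (-61/5 - 7/5) + 1358 = -68/5 + 1358 = 6722/5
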